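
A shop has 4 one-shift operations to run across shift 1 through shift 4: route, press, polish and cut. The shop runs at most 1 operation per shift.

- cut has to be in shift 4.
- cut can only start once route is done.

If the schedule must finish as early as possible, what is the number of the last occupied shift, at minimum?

shift 4

The precedence chain requires at least 2 distinct shifts.
With at most 1 per shift and 4 operations, at least 4 shifts are needed.
cut can't be placed before shift 4, so the schedule must run through at least shift 4.
4 works (last occupied shift: shift 4): for example route in shift 1; press in shift 2; polish in shift 3; cut in shift 4.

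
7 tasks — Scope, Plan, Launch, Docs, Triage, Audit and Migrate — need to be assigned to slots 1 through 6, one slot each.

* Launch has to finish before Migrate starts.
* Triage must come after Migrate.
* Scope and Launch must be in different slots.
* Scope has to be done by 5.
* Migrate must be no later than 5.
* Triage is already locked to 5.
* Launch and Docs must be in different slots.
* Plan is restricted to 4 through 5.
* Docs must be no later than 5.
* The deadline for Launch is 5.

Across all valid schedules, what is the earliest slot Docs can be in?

Docs's own window allows nothing later than 5.
Docs at 1 is achievable: Launch -> 2; Plan -> 4; Docs -> 1; Migrate -> 3; Triage -> 5; Scope -> 1; Audit -> 1.

1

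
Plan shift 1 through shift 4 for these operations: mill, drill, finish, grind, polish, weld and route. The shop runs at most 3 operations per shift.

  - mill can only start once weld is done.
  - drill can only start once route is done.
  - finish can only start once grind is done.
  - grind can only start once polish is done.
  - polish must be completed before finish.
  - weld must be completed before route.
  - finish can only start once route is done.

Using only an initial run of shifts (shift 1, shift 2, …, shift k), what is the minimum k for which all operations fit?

The precedence chain requires at least 3 distinct shifts.
With at most 3 per shift and 7 operations, at least 3 shifts are needed.
3 works (last occupied shift: shift 3): for example route in shift 2; drill in shift 3; mill in shift 2; weld in shift 1; polish in shift 1; finish in shift 3; grind in shift 2.

3 shifts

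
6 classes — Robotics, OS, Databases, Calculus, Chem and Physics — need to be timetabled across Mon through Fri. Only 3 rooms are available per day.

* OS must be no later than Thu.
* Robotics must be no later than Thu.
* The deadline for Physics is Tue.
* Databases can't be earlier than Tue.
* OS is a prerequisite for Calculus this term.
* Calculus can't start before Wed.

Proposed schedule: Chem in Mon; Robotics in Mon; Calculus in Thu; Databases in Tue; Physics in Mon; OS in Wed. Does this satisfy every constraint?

Valid

Robotics must be no later than Thu — holds.
Databases can't be earlier than Tue — holds.
OS is a prerequisite for Calculus this term — holds.
The deadline for Physics is Tue — holds.
Calculus can't start before Wed — holds.
Only 3 rooms are available per day — holds.
OS must be no later than Thu — holds.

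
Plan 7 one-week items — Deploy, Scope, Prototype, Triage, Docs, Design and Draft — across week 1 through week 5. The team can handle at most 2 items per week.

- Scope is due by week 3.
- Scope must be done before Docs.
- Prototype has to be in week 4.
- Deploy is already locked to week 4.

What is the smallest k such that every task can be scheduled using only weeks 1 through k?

4

The precedence chain requires at least 2 distinct weeks.
With at most 2 per week and 7 tasks, at least 4 weeks are needed.
Deploy can't be placed before week 4, so the schedule must run through at least week 4.
4 works (last occupied week: week 4): for example Draft -> week 3, Docs -> week 2, Scope -> week 1, Prototype -> week 4, Triage -> week 1, Deploy -> week 4, Design -> week 2.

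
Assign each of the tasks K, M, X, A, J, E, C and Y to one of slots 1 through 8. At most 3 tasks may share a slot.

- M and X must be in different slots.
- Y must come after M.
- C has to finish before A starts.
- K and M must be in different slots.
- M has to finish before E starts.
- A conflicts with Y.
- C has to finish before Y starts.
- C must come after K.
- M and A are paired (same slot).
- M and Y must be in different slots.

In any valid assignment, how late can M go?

7

M must be in the same slot as A, which can't be before 3, so M is at least 3; downstream work caps M at 7.
M at 7 is achievable: C in 2; J in 1; Y in 8; K in 1; X in 1; M in 7; A in 7; E in 8.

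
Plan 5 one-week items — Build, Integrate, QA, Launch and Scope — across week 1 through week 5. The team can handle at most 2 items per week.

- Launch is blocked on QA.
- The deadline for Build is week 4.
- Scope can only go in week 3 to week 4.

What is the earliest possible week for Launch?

week 2

Precedence pushes Launch to at least week 2.
Launch at week 2 is achievable: Scope in week 3; Integrate in week 2; Launch in week 2; QA in week 1; Build in week 1.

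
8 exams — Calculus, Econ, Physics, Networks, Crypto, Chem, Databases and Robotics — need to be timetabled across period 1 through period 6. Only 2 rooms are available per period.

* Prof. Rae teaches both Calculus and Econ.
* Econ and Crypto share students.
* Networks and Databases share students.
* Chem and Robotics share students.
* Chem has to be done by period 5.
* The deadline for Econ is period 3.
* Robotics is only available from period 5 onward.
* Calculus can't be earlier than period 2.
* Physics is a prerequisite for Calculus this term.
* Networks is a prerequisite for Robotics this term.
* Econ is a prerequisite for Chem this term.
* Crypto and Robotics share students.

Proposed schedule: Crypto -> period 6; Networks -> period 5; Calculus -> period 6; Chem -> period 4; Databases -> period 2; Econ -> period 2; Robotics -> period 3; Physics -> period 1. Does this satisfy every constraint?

Only 2 rooms are available per period — holds.
Econ and Crypto share students — holds.
Chem has to be done by period 5 — holds.
Calculus can't be earlier than period 2 — holds.
Networks and Databases share students — holds.
Robotics is only available from period 5 onward — violated.
Networks is a prerequisite for Robotics this term — violated.
Physics is a prerequisite for Calculus this term — holds.
Chem and Robotics share students — holds.
The deadline for Econ is period 3 — holds.
Econ is a prerequisite for Chem this term — holds.
Crypto and Robotics share students — holds.
Prof. Rae teaches both Calculus and Econ — holds.

No — it violates: Networks is a prerequisite for Robotics this term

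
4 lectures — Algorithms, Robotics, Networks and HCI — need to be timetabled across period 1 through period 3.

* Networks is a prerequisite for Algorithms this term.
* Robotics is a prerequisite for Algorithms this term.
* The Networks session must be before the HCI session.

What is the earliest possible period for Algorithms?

Precedence pushes Algorithms to at least period 2.
Algorithms at period 2 is achievable: HCI=period 2; Algorithms=period 2; Networks=period 1; Robotics=period 1.

period 2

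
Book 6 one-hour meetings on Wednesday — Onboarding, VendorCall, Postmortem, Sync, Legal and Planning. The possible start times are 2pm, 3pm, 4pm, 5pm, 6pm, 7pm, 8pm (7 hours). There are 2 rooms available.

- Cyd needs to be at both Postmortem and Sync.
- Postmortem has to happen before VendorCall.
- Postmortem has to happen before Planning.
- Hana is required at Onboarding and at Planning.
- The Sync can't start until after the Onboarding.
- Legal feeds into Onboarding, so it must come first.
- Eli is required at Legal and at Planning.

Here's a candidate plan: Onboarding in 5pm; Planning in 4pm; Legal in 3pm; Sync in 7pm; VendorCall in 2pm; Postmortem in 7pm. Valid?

There are 2 rooms available — holds.
Postmortem has to happen before Planning — violated.
Legal feeds into Onboarding, so it must come first — holds.
Cyd needs to be at both Postmortem and Sync — violated.
Postmortem has to happen before VendorCall — violated.
The Sync can't start until after the Onboarding — holds.
Hana is required at Onboarding and at Planning — holds.
Eli is required at Legal and at Planning — holds.

No. Postmortem has to happen before VendorCall is not satisfied.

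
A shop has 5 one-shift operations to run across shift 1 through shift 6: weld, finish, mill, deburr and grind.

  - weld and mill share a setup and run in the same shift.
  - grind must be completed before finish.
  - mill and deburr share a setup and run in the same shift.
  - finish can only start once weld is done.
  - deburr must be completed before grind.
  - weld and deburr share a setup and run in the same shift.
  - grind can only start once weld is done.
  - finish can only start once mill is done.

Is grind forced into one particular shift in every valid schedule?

grind can be shift 2 (e.g. weld -> shift 1, grind -> shift 2, mill -> shift 1, finish -> shift 3, deburr -> shift 1) or shift 3 (e.g. mill in shift 1, deburr in shift 1, finish in shift 4, grind in shift 3, weld in shift 1).

No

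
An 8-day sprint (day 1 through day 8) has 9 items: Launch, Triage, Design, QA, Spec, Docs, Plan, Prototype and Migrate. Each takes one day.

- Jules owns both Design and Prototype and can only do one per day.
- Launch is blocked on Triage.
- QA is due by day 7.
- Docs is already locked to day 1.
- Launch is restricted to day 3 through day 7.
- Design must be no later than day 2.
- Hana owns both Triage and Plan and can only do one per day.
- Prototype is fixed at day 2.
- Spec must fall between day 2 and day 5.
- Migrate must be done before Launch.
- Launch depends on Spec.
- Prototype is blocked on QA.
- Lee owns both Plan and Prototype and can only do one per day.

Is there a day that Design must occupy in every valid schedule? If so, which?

Design's window is day 1–day 2.
Prototype is fixed at day 2, and Design can't share a day with Prototype.
So Design must be day 1.

day 1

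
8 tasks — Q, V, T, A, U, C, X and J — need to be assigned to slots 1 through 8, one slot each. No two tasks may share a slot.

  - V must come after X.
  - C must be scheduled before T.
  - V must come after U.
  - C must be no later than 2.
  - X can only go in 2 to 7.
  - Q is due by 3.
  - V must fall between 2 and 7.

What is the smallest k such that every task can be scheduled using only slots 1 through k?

The precedence chain requires at least 2 distinct slots.
With at most 1 per slot and 8 tasks, at least 8 slots are needed.
Propagating the time windows through the other constraints, V can't land before 3, so the schedule must run through at least slot 3.
8 works (last occupied slot: 8): for example T=6, C=1, V=5, A=7, Q=2, J=8, X=3, U=4.

8 slots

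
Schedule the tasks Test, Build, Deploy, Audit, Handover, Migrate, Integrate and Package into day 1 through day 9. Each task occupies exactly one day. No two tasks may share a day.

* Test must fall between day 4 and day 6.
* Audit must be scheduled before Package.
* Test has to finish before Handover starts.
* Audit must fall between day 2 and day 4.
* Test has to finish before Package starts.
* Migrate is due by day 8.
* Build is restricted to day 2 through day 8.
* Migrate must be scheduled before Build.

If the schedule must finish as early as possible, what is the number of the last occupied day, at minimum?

The precedence chain requires at least 2 distinct days.
With at most 1 per day and 8 tasks, at least 8 days are needed.
Propagating the time windows through the other constraints, Handover can't land before day 5, so the schedule must run through at least day 5.
8 works (last occupied day: day 8): for example Deploy in day 7; Migrate in day 1; Handover in day 6; Package in day 5; Test in day 4; Integrate in day 8; Audit in day 2; Build in day 3.

day 8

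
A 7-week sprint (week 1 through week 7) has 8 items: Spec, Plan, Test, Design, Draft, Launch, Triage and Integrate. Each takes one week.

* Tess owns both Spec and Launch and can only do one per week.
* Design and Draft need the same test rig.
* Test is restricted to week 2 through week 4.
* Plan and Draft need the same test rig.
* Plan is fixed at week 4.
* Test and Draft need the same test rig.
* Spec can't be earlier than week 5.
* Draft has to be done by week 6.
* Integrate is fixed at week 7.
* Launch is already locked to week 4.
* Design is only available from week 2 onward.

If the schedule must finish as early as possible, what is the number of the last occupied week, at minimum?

Integrate can't be placed before week 7, so the schedule must run through at least week 7.
7 works (last occupied week: week 7): for example Draft=week 1; Triage=week 1; Integrate=week 7; Spec=week 5; Test=week 2; Plan=week 4; Design=week 2; Launch=week 4.

week 7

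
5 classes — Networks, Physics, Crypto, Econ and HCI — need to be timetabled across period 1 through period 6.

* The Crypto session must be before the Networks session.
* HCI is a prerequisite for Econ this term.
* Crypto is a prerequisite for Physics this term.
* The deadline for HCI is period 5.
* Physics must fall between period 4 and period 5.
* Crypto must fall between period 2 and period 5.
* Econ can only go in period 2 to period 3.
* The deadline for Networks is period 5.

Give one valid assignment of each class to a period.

Econ in period 2; Physics in period 4; HCI in period 1; Crypto in period 2; Networks in period 3

Checking: Crypto(period 2) before Networks(period 3); HCI(period 1) before Econ(period 2); Crypto(period 2) before Physics(period 4); HCI=period 1 in [period 1,period 5]; Econ=period 2 in [period 2,period 3]; Networks=period 3 in [period 1,period 5]; Physics=period 4 in [period 4,period 5]; Crypto=period 2 in [period 2,period 5].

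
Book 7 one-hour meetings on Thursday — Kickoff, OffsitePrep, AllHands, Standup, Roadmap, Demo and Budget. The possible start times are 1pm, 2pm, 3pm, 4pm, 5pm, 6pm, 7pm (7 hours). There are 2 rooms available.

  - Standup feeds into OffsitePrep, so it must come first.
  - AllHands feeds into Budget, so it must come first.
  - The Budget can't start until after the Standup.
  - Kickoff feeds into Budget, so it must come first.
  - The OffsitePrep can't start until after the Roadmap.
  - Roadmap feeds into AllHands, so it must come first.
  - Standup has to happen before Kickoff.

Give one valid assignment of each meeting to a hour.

Kickoff -> 2pm; Demo -> 4pm; Standup -> 1pm; AllHands -> 2pm; OffsitePrep -> 3pm; Budget -> 3pm; Roadmap -> 1pm

Checking: Standup(1pm) before Kickoff(2pm); Standup(1pm) before Budget(3pm); Kickoff(2pm) before Budget(3pm); Roadmap(1pm) before AllHands(2pm); AllHands(2pm) before Budget(3pm); Roadmap(1pm) before OffsitePrep(3pm); Standup(1pm) before OffsitePrep(3pm); max 2 per hour (cap 2).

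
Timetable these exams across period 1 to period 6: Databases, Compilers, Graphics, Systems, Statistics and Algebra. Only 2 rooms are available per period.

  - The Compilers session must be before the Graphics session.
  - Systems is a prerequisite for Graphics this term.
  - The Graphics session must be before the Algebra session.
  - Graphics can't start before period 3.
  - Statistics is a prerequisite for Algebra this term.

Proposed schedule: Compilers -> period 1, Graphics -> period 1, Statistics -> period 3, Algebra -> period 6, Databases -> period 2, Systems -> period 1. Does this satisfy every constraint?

No. Only 2 rooms are available per period is not satisfied.

The Compilers session must be before the Graphics session — violated.
Statistics is a prerequisite for Algebra this term — holds.
The Graphics session must be before the Algebra session — holds.
Graphics can't start before period 3 — violated.
Systems is a prerequisite for Graphics this term — violated.
Only 2 rooms are available per period — violated.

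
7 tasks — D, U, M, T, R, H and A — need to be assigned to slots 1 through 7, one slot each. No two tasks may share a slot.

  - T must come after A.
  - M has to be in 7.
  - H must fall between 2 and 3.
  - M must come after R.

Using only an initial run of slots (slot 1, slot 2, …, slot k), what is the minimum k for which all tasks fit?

7

The precedence chain requires at least 2 distinct slots.
With at most 1 per slot and 7 tasks, at least 7 slots are needed.
M can't be placed before 7, so the schedule must run through at least slot 7.
7 works (last occupied slot: 7): for example U -> 6; M -> 7; H -> 2; R -> 4; D -> 5; A -> 1; T -> 3.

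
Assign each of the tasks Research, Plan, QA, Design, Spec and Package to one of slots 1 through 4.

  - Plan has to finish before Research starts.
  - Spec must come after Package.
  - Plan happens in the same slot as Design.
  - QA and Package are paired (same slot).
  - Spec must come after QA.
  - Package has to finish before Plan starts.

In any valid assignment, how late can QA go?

QA must be in the same slot as Package, which can't be after 2, so QA is at most 2.
QA at 2 is achievable: Research=4, Design=3, Plan=3, Package=2, Spec=3, QA=2.

2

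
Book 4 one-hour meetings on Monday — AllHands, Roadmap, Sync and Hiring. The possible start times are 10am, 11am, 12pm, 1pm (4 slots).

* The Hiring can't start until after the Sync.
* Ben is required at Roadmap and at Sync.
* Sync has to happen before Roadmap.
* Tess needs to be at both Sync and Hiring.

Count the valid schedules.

Splitting on AllHands: it can be 10am (14), 11am (14), 12pm (14), 1pm (14). Listing each branch's schedules as (Roadmap, Sync, Hiring):
AllHands=10am: (11am,10am,11am) (11am,10am,12pm) (11am,10am,1pm) (12pm,10am,11am) (12pm,10am,12pm) (12pm,10am,1pm) (12pm,11am,12pm) (12pm,11am,1pm) (1pm,10am,11am) (1pm,10am,12pm) (1pm,10am,1pm) (1pm,11am,12pm) (1pm,11am,1pm) (1pm,12pm,1pm) — 14.
AllHands=11am: (11am,10am,11am) (11am,10am,12pm) (11am,10am,1pm) (12pm,10am,11am) (12pm,10am,12pm) (12pm,10am,1pm) (12pm,11am,12pm) (12pm,11am,1pm) (1pm,10am,11am) (1pm,10am,12pm) (1pm,10am,1pm) (1pm,11am,12pm) (1pm,11am,1pm) (1pm,12pm,1pm) — 14.
AllHands=12pm: (11am,10am,11am) (11am,10am,12pm) (11am,10am,1pm) (12pm,10am,11am) (12pm,10am,12pm) (12pm,10am,1pm) (12pm,11am,12pm) (12pm,11am,1pm) (1pm,10am,11am) (1pm,10am,12pm) (1pm,10am,1pm) (1pm,11am,12pm) (1pm,11am,1pm) (1pm,12pm,1pm) — 14.
AllHands=1pm: (11am,10am,11am) (11am,10am,12pm) (11am,10am,1pm) (12pm,10am,11am) (12pm,10am,12pm) (12pm,10am,1pm) (12pm,11am,12pm) (12pm,11am,1pm) (1pm,10am,11am) (1pm,10am,12pm) (1pm,10am,1pm) (1pm,11am,12pm) (1pm,11am,1pm) (1pm,12pm,1pm) — 14.
Summing: 14 + 14 + 14 + 14 = 56.

56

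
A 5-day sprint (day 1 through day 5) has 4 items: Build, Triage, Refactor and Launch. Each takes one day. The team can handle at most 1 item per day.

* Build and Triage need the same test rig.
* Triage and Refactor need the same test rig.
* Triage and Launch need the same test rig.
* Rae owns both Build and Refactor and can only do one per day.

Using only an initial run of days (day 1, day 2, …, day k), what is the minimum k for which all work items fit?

4

With at most 1 per day and 4 work items, at least 4 days are needed.
4 works (last occupied day: day 4): for example Build in day 1; Refactor in day 3; Triage in day 2; Launch in day 4.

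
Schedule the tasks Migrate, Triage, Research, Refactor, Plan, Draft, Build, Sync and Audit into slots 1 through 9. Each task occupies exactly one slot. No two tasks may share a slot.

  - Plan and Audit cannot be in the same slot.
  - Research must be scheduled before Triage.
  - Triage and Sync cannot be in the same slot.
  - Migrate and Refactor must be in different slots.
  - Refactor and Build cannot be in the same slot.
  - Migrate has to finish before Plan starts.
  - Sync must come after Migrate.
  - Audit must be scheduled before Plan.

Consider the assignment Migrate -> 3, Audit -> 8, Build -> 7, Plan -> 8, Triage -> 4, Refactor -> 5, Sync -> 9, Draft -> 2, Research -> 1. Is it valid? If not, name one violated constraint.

Invalid. Plan and Audit cannot be in the same slot.

Refactor and Build cannot be in the same slot — holds.
Migrate has to finish before Plan starts — holds.
Plan and Audit cannot be in the same slot — violated.
No two tasks may share a slot — violated.
Sync must come after Migrate — holds.
Research must be scheduled before Triage — holds.
Triage and Sync cannot be in the same slot — holds.
Migrate and Refactor must be in different slots — holds.
Audit must be scheduled before Plan — violated.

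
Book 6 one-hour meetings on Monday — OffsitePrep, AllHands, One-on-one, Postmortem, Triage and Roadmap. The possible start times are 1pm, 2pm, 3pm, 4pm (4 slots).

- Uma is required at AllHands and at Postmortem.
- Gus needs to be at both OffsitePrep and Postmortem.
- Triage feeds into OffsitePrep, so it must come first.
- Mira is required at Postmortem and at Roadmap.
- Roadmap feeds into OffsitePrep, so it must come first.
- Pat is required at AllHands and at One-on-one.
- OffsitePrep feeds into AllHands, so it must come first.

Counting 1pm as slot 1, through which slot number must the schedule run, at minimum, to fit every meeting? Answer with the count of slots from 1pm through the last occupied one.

The precedence chain requires at least 3 distinct slots.
Could 3 slots be enough, i.e. nothing placed later than 3pm? No: AllHands must come after OffsitePrep (at 1pm or later) → {2pm, 3pm}; OffsitePrep must come before AllHands (at 3pm or earlier) → {1pm, 2pm}; OffsitePrep must come after Triage (at 1pm or later) → {2pm}; Roadmap must come before OffsitePrep (at 2pm or earlier) → {1pm}; Postmortem can't share with Roadmap (1pm) → {2pm, 3pm}; Postmortem can't share with OffsitePrep (2pm) → {3pm}; AllHands can't share with Postmortem (3pm) → {2pm}; AllHands must come after OffsitePrep (at 2pm or later) → nothing is left.
So 3 slots is not enough.
4 works (last occupied slot: 4pm): for example One-on-one=1pm, AllHands=3pm, Roadmap=1pm, OffsitePrep=2pm, Triage=1pm, Postmortem=4pm.

4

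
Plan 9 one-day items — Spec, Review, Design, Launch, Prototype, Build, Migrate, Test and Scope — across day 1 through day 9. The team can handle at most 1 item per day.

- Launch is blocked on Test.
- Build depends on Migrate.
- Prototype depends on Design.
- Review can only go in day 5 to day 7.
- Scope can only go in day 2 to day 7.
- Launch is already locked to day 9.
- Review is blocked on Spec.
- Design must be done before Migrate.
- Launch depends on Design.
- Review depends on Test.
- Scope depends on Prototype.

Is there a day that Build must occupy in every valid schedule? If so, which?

Precedence pushes Build to at least day 3.
So Build is pinned to day 8.

day 8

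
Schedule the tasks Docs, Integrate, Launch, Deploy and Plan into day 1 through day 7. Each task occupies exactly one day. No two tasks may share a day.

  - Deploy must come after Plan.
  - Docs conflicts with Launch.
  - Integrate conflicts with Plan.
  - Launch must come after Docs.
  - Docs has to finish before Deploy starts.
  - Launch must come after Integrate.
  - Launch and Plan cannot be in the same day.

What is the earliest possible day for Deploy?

Precedence pushes Deploy to at least day 2.
Deploy at day 3 is achievable: Plan in day 2; Launch in day 5; Integrate in day 4; Docs in day 1; Deploy in day 3.
Nothing earlier works — the conflict and capacity constraints rule out every day before day 3.

day 3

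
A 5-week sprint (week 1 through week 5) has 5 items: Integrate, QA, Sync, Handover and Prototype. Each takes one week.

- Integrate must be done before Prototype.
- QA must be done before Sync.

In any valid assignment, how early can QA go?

week 1

Downstream work caps QA at week 4.
QA at week 1 is achievable: Prototype -> week 2, QA -> week 1, Sync -> week 2, Handover -> week 1, Integrate -> week 1.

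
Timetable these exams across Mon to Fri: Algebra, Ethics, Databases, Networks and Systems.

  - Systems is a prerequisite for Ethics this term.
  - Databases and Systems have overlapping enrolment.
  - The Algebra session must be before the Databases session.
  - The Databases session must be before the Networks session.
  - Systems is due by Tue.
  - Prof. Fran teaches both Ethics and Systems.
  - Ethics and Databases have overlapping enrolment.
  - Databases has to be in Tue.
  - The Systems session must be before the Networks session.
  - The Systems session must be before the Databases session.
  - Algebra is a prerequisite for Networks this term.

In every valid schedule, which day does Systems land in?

Mon

Systems's window is Mon–Tue.
Databases is fixed at Tue, and Systems can't share a day with Databases.
So Systems must be Mon.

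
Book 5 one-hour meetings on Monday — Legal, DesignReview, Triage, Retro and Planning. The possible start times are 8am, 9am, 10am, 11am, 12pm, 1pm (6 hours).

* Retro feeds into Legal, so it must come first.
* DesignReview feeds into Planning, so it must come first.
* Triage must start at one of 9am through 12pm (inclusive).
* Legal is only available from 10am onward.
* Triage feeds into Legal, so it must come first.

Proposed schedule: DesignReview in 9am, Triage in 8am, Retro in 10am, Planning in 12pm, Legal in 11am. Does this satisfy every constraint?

DesignReview feeds into Planning, so it must come first — holds.
Triage feeds into Legal, so it must come first — holds.
Retro feeds into Legal, so it must come first — holds.
Legal is only available from 10am onward — holds.
Triage must start at one of 9am through 12pm (inclusive) — violated.

Invalid. Triage must start at one of 9am through 12pm (inclusive).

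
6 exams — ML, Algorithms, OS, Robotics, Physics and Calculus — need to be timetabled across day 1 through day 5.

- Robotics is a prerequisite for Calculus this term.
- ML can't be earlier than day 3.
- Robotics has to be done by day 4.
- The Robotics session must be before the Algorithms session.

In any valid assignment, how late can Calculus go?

day 5

Precedence pushes Calculus to at least day 2.
Calculus at day 5 is achievable: Robotics -> day 1, Calculus -> day 5, Physics -> day 1, ML -> day 3, Algorithms -> day 2, OS -> day 1.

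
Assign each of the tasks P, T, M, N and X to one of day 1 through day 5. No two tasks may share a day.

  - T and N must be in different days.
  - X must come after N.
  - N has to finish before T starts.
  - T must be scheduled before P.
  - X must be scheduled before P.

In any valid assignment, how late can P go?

day 5

Precedence pushes P to at least day 3.
P at day 5 is achievable: P in day 5; X in day 3; N in day 1; T in day 2; M in day 4.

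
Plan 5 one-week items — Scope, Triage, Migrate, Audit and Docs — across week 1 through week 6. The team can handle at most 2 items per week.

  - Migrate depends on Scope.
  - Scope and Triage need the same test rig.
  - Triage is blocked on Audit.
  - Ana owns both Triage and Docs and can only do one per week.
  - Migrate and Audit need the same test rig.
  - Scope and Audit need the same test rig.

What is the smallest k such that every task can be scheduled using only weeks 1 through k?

The precedence chain requires at least 2 distinct weeks.
With at most 2 per week and 5 tasks, at least 3 weeks are needed.
3 works (last occupied week: week 3): for example Migrate=week 3, Audit=week 2, Docs=week 1, Scope=week 1, Triage=week 3.

3 weeks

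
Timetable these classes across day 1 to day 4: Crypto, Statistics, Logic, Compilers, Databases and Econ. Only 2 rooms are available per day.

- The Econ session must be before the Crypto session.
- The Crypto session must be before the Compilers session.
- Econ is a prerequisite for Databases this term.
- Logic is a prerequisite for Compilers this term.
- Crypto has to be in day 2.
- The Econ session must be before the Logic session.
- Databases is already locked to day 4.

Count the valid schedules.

8

Splitting on Statistics: it can be day 1 (3), day 2 (1), day 3 (3), day 4 (1). Listing each branch's schedules as (Crypto, Logic, Compilers, Databases, Econ) by day number:
Statistics=day 1: (2,2,3,4,1) (2,2,4,4,1) (2,3,4,4,1) — 3.
Statistics=day 2: (2,3,4,4,1) — 1.
Statistics=day 3: (2,2,3,4,1) (2,2,4,4,1) (2,3,4,4,1) — 3.
Statistics=day 4: (2,2,3,4,1) — 1.
Summing: 3 + 1 + 3 + 1 = 8.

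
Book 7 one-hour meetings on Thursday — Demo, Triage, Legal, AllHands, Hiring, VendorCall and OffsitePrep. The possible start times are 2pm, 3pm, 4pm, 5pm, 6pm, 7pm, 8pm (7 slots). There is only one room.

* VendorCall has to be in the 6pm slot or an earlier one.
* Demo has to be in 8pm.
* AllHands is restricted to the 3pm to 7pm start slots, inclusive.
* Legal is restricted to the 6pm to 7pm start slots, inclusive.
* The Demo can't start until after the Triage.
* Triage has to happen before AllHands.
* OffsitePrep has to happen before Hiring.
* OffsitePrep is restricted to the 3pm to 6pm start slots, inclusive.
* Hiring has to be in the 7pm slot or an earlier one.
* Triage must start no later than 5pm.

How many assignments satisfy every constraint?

33

Splitting on Triage: it can be 2pm (21), 3pm (6), 4pm (4), 5pm (2). Listing each branch's schedules as (Demo, Legal, AllHands, Hiring, VendorCall, OffsitePrep):
Triage=2pm: (8pm,6pm,3pm,7pm,4pm,5pm) (8pm,6pm,3pm,7pm,5pm,4pm) (8pm,6pm,4pm,7pm,3pm,5pm) (8pm,6pm,4pm,7pm,5pm,3pm) (8pm,6pm,5pm,7pm,3pm,4pm) (8pm,6pm,5pm,7pm,4pm,3pm) (8pm,6pm,7pm,4pm,5pm,3pm) (8pm,6pm,7pm,5pm,3pm,4pm) (8pm,6pm,7pm,5pm,4pm,3pm) (8pm,7pm,3pm,5pm,6pm,4pm) (8pm,7pm,3pm,6pm,4pm,5pm) (8pm,7pm,3pm,6pm,5pm,4pm) (8pm,7pm,4pm,5pm,6pm,3pm) (8pm,7pm,4pm,6pm,3pm,5pm) (8pm,7pm,4pm,6pm,5pm,3pm) (8pm,7pm,5pm,4pm,6pm,3pm) (8pm,7pm,5pm,6pm,3pm,4pm) (8pm,7pm,5pm,6pm,4pm,3pm) (8pm,7pm,6pm,4pm,5pm,3pm) (8pm,7pm,6pm,5pm,3pm,4pm) (8pm,7pm,6pm,5pm,4pm,3pm) — 21.
Triage=3pm: (8pm,6pm,4pm,7pm,2pm,5pm) (8pm,6pm,5pm,7pm,2pm,4pm) (8pm,6pm,7pm,5pm,2pm,4pm) (8pm,7pm,4pm,6pm,2pm,5pm) (8pm,7pm,5pm,6pm,2pm,4pm) (8pm,7pm,6pm,5pm,2pm,4pm) — 6.
Triage=4pm: (8pm,6pm,5pm,7pm,2pm,3pm) (8pm,6pm,7pm,5pm,2pm,3pm) (8pm,7pm,5pm,6pm,2pm,3pm) (8pm,7pm,6pm,5pm,2pm,3pm) — 4.
Triage=5pm: (8pm,6pm,7pm,4pm,2pm,3pm) (8pm,7pm,6pm,4pm,2pm,3pm) — 2.
Summing: 21 + 6 + 4 + 2 = 33.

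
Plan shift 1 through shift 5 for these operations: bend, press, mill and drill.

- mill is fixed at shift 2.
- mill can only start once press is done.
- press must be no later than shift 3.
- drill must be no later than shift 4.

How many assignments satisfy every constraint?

20

Splitting on bend: it can be shift 1 (4), shift 2 (4), shift 3 (4), shift 4 (4), shift 5 (4). Listing each branch's schedules as (press, mill, drill) by shift number:
bend=shift 1: (1,2,1) (1,2,2) (1,2,3) (1,2,4) — 4.
bend=shift 2: (1,2,1) (1,2,2) (1,2,3) (1,2,4) — 4.
bend=shift 3: (1,2,1) (1,2,2) (1,2,3) (1,2,4) — 4.
bend=shift 4: (1,2,1) (1,2,2) (1,2,3) (1,2,4) — 4.
bend=shift 5: (1,2,1) (1,2,2) (1,2,3) (1,2,4) — 4.
Summing: 4 + 4 + 4 + 4 + 4 = 20.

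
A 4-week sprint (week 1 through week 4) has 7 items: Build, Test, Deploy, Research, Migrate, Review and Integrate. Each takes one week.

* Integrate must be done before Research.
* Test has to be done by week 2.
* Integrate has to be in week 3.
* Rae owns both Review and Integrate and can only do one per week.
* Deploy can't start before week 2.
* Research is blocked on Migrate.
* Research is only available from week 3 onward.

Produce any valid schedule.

Build -> week 1, Integrate -> week 3, Migrate -> week 1, Research -> week 4, Deploy -> week 2, Test -> week 1, Review -> week 1

Checking: Integrate(week 3) before Research(week 4); Migrate(week 1) before Research(week 4); Review(week 1) != Integrate(week 3); Test=week 1 in [week 1,week 2]; Integrate=week 3 in [week 3,week 3]; Research=week 4 in [week 3,week 4]; Deploy=week 2 in [week 2,week 4].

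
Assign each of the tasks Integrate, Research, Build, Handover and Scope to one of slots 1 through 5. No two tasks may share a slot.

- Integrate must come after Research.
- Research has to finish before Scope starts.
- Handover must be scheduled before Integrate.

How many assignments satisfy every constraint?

25

Splitting on Integrate: it can be 3 (4), 4 (9), 5 (12). Listing each branch's schedules as (Research, Build, Handover, Scope):
Integrate=3: (1,4,2,5) (1,5,2,4) (2,4,1,5) (2,5,1,4) — 4.
Integrate=4: (1,2,3,5) (1,3,2,5) (1,5,2,3) (1,5,3,2) (2,1,3,5) (2,3,1,5) (2,5,1,3) (3,1,2,5) (3,2,1,5) — 9.
Integrate=5: (1,2,3,4) (1,2,4,3) (1,3,2,4) (1,3,4,2) (1,4,2,3) (1,4,3,2) (2,1,3,4) (2,1,4,3) (2,3,1,4) (2,4,1,3) (3,1,2,4) (3,2,1,4) — 12.
Summing: 4 + 9 + 12 = 25.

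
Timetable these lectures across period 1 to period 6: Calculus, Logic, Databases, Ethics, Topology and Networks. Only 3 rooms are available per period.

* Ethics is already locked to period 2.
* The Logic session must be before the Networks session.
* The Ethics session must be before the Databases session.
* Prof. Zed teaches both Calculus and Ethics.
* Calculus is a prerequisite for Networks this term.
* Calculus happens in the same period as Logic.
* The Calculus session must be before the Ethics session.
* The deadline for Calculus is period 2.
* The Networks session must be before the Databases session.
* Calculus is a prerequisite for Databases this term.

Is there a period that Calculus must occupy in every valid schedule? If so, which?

period 1

Calculus's window is period 1–period 2.
Ethics is fixed at period 2, and Calculus can't share a period with Ethics.
So Calculus must be period 1.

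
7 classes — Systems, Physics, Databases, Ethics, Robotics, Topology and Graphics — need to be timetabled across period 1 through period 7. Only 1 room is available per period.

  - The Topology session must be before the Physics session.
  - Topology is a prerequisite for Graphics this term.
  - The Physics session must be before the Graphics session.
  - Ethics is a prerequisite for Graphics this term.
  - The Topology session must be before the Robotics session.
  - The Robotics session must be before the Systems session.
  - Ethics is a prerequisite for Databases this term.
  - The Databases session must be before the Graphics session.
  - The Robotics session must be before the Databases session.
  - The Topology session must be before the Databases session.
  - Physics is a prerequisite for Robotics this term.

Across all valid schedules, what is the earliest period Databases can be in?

period 5

Precedence pushes Databases to at least period 4; downstream work caps Databases at period 6.
Databases at period 5 is achievable: Graphics=period 6; Systems=period 7; Ethics=period 4; Physics=period 2; Robotics=period 3; Topology=period 1; Databases=period 5.
Nothing earlier works — the capacity limit rule out every period before period 5.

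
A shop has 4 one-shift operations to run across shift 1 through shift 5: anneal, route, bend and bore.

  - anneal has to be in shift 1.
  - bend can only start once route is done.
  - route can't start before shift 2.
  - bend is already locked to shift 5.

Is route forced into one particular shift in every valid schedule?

route can be shift 2 (e.g. anneal=shift 1, route=shift 2, bore=shift 1, bend=shift 5) or shift 3 (e.g. bend -> shift 5, anneal -> shift 1, bore -> shift 1, route -> shift 3).

No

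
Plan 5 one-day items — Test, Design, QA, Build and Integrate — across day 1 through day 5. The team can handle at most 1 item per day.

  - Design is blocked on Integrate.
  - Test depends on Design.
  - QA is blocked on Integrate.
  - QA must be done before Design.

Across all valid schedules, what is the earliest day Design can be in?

day 3

Precedence pushes Design to at least day 3; downstream work caps Design at day 4.
Design at day 3 is achievable: Design=day 3, QA=day 2, Test=day 4, Integrate=day 1, Build=day 5.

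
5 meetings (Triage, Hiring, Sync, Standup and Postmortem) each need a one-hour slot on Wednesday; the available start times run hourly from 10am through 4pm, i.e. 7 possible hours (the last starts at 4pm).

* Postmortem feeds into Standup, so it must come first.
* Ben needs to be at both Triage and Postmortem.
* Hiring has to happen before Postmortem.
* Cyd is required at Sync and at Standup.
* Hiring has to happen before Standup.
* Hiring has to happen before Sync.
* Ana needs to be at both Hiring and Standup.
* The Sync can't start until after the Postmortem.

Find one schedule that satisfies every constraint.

Hiring -> 10am, Sync -> 12pm, Postmortem -> 11am, Standup -> 1pm, Triage -> 10am

Checking: Postmortem(11am) before Sync(12pm); Postmortem(11am) before Standup(1pm); Hiring(10am) before Postmortem(11am); Hiring(10am) before Standup(1pm); Hiring(10am) before Sync(12pm); Triage(10am) != Postmortem(11am); Sync(12pm) != Standup(1pm); Hiring(10am) != Standup(1pm).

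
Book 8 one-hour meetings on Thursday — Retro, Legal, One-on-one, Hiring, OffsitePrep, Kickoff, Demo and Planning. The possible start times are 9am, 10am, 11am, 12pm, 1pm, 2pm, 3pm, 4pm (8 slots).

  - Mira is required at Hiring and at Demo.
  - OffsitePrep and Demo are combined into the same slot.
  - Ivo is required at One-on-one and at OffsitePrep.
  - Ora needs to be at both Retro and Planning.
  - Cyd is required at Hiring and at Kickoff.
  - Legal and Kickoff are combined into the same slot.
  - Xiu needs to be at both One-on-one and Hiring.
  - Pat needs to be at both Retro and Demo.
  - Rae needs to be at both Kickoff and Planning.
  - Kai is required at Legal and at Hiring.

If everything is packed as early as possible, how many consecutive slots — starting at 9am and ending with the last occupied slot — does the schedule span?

Check 2 slots directly (anything shorter is at least as hard).
Could 2 slots be enough, i.e. nothing placed later than 10am? No: One-on-one, Hiring and OffsitePrep must all be in different slots (One-on-one/Hiring can't share; One-on-one/OffsitePrep can't share; Hiring/OffsitePrep can't share), but only 2 slots are available: 3 meetings can't fit in 2 distinct slots.
So 2 slots is not enough.
3 works (last occupied slot: 11am): for example One-on-one=9am; Kickoff=9am; Retro=9am; Planning=10am; Demo=11am; OffsitePrep=11am; Legal=9am; Hiring=10am.

3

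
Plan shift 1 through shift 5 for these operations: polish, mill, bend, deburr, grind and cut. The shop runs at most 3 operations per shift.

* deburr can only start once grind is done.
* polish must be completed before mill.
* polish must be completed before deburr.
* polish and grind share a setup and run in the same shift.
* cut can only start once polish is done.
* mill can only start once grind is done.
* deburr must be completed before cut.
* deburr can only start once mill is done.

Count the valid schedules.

Splitting on polish: it can be shift 1 (20), shift 2 (5). Listing each branch's schedules as (mill, bend, deburr, grind, cut) by shift number:
polish=shift 1: (2,1,3,1,4) (2,1,3,1,5) (2,1,4,1,5) (2,2,3,1,4) (2,2,3,1,5) (2,2,4,1,5) (2,3,3,1,4) (2,3,3,1,5) (2,3,4,1,5) (2,4,3,1,4) (2,4,3,1,5) (2,4,4,1,5) (2,5,3,1,4) (2,5,3,1,5) (2,5,4,1,5) (3,1,4,1,5) (3,2,4,1,5) (3,3,4,1,5) (3,4,4,1,5) (3,5,4,1,5) — 20.
polish=shift 2: (3,1,4,2,5) (3,2,4,2,5) (3,3,4,2,5) (3,4,4,2,5) (3,5,4,2,5) — 5.
Summing: 20 + 5 = 25.

25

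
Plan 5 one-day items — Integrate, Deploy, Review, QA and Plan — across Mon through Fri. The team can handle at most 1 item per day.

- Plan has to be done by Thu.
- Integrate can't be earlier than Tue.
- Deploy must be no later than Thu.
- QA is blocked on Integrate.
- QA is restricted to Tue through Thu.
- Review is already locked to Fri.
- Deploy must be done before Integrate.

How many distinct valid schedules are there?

4

Enumerating: Plan=Thu; Review=Fri; QA=Wed; Deploy=Mon; Integrate=Tue | Integrate -> Tue, Deploy -> Mon, Review -> Fri, QA -> Thu, Plan -> Wed | Deploy=Mon, Review=Fri, QA=Thu, Plan=Tue, Integrate=Wed | Integrate -> Wed, Plan -> Mon, Deploy -> Tue, QA -> Thu, Review -> Fri.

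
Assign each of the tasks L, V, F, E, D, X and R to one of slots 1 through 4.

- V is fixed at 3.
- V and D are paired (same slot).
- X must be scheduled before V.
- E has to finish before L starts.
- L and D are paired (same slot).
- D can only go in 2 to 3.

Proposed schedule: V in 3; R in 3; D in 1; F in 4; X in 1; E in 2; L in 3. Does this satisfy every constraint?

No. L and D are paired (same slot) is not satisfied.

L and D are paired (same slot) — violated.
V and D are paired (same slot) — violated.
D can only go in 2 to 3 — violated.
V is fixed at 3 — holds.
X must be scheduled before V — holds.
E has to finish before L starts — holds.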